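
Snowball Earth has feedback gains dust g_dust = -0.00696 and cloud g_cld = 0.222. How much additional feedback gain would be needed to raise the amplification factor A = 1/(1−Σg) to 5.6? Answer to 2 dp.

Current total gain = 0.21504.
Target gain for A = 5.6: g* = 1 − 1/5.6 = 0.8214.
Additional gain needed = 0.8214 − 0.21504 = 0.61.

0.61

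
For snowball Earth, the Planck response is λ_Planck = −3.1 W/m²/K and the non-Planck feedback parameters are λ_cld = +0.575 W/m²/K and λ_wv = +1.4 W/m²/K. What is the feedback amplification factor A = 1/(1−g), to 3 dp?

2.756

Convert to gains: g_cld = 0.575/3.1 = 0.1855; g_wv = 1.4/3.1 = 0.4516.
Total gain g = 0.6371.
A = 1/(1 − 0.6371) = 2.756.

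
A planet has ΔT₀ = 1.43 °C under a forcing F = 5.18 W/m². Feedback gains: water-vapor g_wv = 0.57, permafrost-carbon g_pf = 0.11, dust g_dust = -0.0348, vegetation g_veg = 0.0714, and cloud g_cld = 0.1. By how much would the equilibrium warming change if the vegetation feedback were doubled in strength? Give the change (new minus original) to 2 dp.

4.97 °C

Original: g = 0.8166, ΔT = 1.43/(1−0.8166) = 7.7972 °C.
With doubled vegetation: g' = 0.888, ΔT' = 1.43/(1−0.888) = 12.7679 °C.
Change = 12.7679 − 7.7972 = 4.97 °C.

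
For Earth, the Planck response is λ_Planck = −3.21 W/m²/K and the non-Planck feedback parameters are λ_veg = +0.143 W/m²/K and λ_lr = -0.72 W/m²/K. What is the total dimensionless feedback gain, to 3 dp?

Convert to gains: g_veg = 0.143/3.21 = 0.04455; g_lr = -0.72/3.21 = -0.2243.
Total gain g = -0.17975.

-0.180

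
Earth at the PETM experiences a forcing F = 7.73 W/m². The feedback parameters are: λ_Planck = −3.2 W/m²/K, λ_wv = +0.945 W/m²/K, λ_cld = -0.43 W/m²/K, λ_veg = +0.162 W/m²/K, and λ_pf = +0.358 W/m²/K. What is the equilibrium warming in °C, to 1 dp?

Net feedback parameter λ = (−3.2) + (+0.945) + (-0.43) + (+0.162) + (+0.358) = -2.165 W/m²/K.
ΔT = −F/λ = −7.73/(-2.165) = 3.6 °C.

3.6 °C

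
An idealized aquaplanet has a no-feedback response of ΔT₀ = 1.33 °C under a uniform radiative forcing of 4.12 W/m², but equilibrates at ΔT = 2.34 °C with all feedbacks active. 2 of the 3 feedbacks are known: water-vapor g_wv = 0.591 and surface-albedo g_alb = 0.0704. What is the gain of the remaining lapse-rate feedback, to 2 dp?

Amplification A = ΔT/ΔT₀ = 2.34/1.33 = 1.759.
Total gain g = 1 − 1/A = 1 − 1/1.759 = 0.4315.
Known gains sum to 0.591 + 0.0704 = 0.6614.
g_lr = 0.4315 − 0.6614 = -0.23.

-0.23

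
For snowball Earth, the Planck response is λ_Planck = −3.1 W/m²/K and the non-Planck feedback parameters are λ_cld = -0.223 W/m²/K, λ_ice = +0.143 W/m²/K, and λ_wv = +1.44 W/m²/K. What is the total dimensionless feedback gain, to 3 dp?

Convert to gains: g_cld = -0.223/3.1 = -0.07194; g_ice = 0.143/3.1 = 0.04613; g_wv = 1.44/3.1 = 0.4645.
Total gain g = 0.43869.

0.439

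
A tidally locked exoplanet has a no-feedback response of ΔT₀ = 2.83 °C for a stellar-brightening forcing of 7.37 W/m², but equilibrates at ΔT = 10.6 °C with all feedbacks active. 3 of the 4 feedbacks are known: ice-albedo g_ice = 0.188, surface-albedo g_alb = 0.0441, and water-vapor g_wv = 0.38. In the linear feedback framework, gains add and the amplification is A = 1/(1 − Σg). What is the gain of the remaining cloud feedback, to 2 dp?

Amplification A = ΔT/ΔT₀ = 10.6/2.83 = 3.746.
Total gain g = 1 − 1/A = 1 − 1/3.746 = 0.733.
Known gains sum to 0.188 + 0.0441 + 0.38 = 0.6121.
g_cld = 0.733 − 0.6121 = 0.12.

0.12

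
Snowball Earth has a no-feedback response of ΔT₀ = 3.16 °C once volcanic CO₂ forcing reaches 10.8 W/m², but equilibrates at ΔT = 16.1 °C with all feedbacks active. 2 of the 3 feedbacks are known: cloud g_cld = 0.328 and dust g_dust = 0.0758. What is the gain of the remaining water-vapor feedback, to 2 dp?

Amplification A = ΔT/ΔT₀ = 16.1/3.16 = 5.095.
Total gain g = 1 − 1/A = 1 − 1/5.095 = 0.8037.
Known gains sum to 0.328 + 0.0758 = 0.4038.
g_wv = 0.8037 − 0.4038 = 0.40.

0.40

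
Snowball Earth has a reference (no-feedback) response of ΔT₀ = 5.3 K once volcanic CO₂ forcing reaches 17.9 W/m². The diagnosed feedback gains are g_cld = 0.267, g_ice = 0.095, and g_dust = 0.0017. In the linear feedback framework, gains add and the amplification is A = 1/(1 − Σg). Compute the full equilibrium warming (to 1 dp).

8.3 K

Total gain g = 0.267 + 0.095 + 0.0017 = 0.3637.
Amplification A = 1/(1 − 0.3637) = 1.572.
ΔT = 5.3 × 1.572 = 8.3 K.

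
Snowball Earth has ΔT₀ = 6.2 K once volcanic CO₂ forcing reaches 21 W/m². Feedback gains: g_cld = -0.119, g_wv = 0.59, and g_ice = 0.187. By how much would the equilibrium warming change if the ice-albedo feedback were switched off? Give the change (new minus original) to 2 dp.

-6.41 K

Original: g = 0.658, ΔT = 6.2/(1−0.658) = 18.1287 K.
Without ice-albedo: g' = 0.471, ΔT' = 6.2/(1−0.471) = 11.7202 K.
Change = 11.7202 − 18.1287 = -6.41 K.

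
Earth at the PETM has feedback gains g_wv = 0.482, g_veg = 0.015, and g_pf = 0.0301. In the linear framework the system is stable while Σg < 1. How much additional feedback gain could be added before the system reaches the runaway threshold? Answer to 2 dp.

Current total gain = 0.482 + 0.015 + 0.0301 = 0.5271.
Margin to runaway = 1 − 0.5271 = 0.47.

0.47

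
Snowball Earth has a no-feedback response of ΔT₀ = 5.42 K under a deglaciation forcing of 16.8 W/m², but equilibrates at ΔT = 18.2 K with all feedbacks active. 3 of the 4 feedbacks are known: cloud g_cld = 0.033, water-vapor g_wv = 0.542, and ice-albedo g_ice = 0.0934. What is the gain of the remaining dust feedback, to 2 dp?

0.03

Amplification A = ΔT/ΔT₀ = 18.2/5.42 = 3.358.
Total gain g = 1 − 1/A = 1 − 1/3.358 = 0.7022.
Known gains sum to 0.033 + 0.542 + 0.0934 = 0.6684.
g_dust = 0.7022 − 0.6684 = 0.03.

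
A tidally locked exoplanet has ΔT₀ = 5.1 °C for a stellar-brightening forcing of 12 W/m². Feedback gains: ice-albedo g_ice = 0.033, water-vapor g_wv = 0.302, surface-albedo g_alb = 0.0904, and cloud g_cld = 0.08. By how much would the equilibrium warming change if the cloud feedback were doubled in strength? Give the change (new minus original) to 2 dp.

1.99 °C

Original: g = 0.5054, ΔT = 5.1/(1−0.5054) = 10.3114 °C.
With doubled cloud: g' = 0.5854, ΔT' = 5.1/(1−0.5854) = 12.3010 °C.
Change = 12.3010 − 10.3114 = 1.99 °C.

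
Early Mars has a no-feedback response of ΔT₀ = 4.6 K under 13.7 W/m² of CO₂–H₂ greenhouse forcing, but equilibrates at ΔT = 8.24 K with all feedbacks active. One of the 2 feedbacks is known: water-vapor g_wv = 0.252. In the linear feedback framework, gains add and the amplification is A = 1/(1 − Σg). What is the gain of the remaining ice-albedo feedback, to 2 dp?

Amplification A = ΔT/ΔT₀ = 8.24/4.6 = 1.791.
Total gain g = 1 − 1/A = 1 − 1/1.791 = 0.4417.
The known gain is 0.252.
g_ice = 0.4417 − 0.252 = 0.19.

0.19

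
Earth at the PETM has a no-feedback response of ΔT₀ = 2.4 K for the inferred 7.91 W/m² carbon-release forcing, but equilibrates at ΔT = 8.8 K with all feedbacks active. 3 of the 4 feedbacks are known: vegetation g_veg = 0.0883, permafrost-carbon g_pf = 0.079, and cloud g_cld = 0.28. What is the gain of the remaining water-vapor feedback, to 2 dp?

Amplification A = ΔT/ΔT₀ = 8.8/2.4 = 3.667.
Total gain g = 1 − 1/A = 1 − 1/3.667 = 0.7273.
Known gains sum to 0.0883 + 0.079 + 0.28 = 0.4473.
g_wv = 0.7273 − 0.4473 = 0.28.

0.28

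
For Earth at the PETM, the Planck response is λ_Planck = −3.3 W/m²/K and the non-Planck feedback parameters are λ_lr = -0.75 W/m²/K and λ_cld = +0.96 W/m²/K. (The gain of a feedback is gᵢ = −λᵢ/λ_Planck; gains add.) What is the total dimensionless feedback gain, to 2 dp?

Convert to gains: g_lr = -0.75/3.3 = -0.2273; g_cld = 0.96/3.3 = 0.2909.
Total gain g = 0.0636.

0.06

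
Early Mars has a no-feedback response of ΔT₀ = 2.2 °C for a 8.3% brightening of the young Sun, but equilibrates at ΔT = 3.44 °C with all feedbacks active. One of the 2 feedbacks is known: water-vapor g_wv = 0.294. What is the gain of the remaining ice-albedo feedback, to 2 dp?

Amplification A = ΔT/ΔT₀ = 3.44/2.2 = 1.564.
Total gain g = 1 − 1/A = 1 − 1/1.564 = 0.3606.
The known gain is 0.294.
g_ice = 0.3606 − 0.294 = 0.07.

0.07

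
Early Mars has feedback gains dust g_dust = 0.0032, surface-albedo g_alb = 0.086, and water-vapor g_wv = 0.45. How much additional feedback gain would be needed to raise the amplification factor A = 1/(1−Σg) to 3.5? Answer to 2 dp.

Current total gain = 0.5392.
Target gain for A = 3.5: g* = 1 − 1/3.5 = 0.7143.
Additional gain needed = 0.7143 − 0.5392 = 0.18.

0.18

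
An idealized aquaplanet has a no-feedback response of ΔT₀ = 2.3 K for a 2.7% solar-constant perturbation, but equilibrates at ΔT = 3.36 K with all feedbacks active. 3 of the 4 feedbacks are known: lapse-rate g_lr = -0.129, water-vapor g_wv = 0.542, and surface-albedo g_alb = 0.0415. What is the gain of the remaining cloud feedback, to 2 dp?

-0.14

Amplification A = ΔT/ΔT₀ = 3.36/2.3 = 1.461.
Total gain g = 1 − 1/A = 1 − 1/1.461 = 0.3155.
Known gains sum to -0.129 + 0.542 + 0.0415 = 0.4545.
g_cld = 0.3155 − 0.4545 = -0.14.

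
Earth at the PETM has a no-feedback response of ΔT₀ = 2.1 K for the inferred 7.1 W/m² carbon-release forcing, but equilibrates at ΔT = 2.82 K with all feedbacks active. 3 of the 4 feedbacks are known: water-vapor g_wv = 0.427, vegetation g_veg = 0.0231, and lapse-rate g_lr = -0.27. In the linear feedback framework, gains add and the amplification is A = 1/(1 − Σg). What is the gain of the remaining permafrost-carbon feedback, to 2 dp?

Amplification A = ΔT/ΔT₀ = 2.82/2.1 = 1.343.
Total gain g = 1 − 1/A = 1 − 1/1.343 = 0.2554.
Known gains sum to 0.427 + 0.0231 − 0.27 = 0.1801.
g_pf = 0.2554 − 0.1801 = 0.08.

0.08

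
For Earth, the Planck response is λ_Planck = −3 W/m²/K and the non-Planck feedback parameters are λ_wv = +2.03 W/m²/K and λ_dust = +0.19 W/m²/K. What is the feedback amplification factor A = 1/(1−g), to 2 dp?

Convert to gains: g_wv = 2.03/3 = 0.6767; g_dust = 0.19/3 = 0.06333.
Total gain g = 0.74003.
A = 1/(1 − 0.74003) = 3.85.

3.85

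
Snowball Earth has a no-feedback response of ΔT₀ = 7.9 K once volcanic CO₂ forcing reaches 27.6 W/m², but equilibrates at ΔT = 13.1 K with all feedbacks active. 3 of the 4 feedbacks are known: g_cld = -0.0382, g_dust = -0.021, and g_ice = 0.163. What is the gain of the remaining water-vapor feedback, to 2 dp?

Amplification A = ΔT/ΔT₀ = 13.1/7.9 = 1.658.
Total gain g = 1 − 1/A = 1 − 1/1.658 = 0.3969.
Known gains sum to -0.0382 − 0.021 + 0.163 = 0.1038.
g_wv = 0.3969 − 0.1038 = 0.29.

0.29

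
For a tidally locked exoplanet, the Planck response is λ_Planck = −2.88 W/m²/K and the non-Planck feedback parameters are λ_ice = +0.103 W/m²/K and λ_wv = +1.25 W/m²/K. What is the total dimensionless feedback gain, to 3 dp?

0.470

Convert to gains: g_ice = 0.103/2.88 = 0.03576; g_wv = 1.25/2.88 = 0.434.
Total gain g = 0.46976.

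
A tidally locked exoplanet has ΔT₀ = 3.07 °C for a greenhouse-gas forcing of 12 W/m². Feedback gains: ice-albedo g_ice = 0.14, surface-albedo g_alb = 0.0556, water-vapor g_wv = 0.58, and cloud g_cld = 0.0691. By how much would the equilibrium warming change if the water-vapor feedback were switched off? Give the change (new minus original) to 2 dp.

Original: g = 0.8447, ΔT = 3.07/(1−0.8447) = 19.7682 °C.
Without water-vapor: g' = 0.2647, ΔT' = 3.07/(1−0.2647) = 4.1752 °C.
Change = 4.1752 − 19.7682 = -15.59 °C.

-15.59 °C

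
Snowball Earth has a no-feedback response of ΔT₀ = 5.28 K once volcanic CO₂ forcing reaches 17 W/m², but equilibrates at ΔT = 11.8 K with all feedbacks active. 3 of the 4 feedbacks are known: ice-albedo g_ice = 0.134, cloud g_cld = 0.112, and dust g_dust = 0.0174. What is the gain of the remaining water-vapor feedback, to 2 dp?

Amplification A = ΔT/ΔT₀ = 11.8/5.28 = 2.235.
Total gain g = 1 − 1/A = 1 − 1/2.235 = 0.5526.
Known gains sum to 0.134 + 0.112 + 0.0174 = 0.2634.
g_wv = 0.5526 − 0.2634 = 0.29.

0.29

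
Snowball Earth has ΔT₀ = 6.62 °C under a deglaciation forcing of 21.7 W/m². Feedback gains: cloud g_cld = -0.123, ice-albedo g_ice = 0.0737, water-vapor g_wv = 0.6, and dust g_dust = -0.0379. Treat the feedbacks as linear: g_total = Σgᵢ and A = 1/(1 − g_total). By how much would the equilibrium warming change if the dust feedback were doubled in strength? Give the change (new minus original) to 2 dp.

-0.98 °C

Original: g = 0.5128, ΔT = 6.62/(1−0.5128) = 13.5878 °C.
With doubled dust: g' = 0.4749, ΔT' = 6.62/(1−0.4749) = 12.6071 °C.
Change = 12.6071 − 13.5878 = -0.98 °C.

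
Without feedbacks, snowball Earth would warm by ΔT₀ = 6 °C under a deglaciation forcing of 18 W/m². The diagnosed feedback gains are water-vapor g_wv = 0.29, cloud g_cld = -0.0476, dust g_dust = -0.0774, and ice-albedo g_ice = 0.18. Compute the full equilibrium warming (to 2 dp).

Total gain g = 0.29 − 0.0476 − 0.0774 + 0.18 = 0.345.
Amplification A = 1/(1 − 0.345) = 1.527.
ΔT = 6 × 1.527 = 9.16 °C.

9.16 °C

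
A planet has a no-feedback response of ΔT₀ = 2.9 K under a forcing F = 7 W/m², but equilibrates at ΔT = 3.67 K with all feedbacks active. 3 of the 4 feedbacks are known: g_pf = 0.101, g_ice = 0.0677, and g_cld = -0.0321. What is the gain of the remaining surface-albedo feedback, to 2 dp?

Amplification A = ΔT/ΔT₀ = 3.67/2.9 = 1.266.
Total gain g = 1 − 1/A = 1 − 1/1.266 = 0.2101.
Known gains sum to 0.101 + 0.0677 − 0.0321 = 0.1366.
g_alb = 0.2101 − 0.1366 = 0.07.

0.07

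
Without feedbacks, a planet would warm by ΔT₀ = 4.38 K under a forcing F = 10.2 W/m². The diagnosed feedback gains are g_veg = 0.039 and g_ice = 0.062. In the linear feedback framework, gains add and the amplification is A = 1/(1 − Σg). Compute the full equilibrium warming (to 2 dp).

4.87 K

Total gain g = 0.039 + 0.062 = 0.101.
Amplification A = 1/(1 − 0.101) = 1.112.
ΔT = 4.38 × 1.112 = 4.87 K.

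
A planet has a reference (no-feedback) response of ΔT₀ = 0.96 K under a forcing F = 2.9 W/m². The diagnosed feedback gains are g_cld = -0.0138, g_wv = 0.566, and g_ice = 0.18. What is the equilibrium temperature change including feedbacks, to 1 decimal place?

3.6 K

Total gain g = -0.0138 + 0.566 + 0.18 = 0.7322.
Amplification A = 1/(1 − 0.7322) = 3.734.
ΔT = 0.96 × 3.734 = 3.6 K.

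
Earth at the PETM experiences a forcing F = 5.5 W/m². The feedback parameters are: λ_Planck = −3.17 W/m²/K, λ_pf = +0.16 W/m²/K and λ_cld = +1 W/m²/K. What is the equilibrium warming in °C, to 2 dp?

2.74 °C

Net feedback parameter λ = (−3.17) + (+0.16) + (+1) = -2.01 W/m²/K.
ΔT = −F/λ = −5.5/(-2.01) = 2.74 °C.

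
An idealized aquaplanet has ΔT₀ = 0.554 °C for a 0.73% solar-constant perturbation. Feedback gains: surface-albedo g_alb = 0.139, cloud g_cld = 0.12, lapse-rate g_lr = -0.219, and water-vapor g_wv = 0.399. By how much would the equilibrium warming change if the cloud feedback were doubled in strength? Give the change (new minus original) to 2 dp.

0.27 °C

Original: g = 0.439, ΔT = 0.554/(1−0.439) = 0.9875 °C.
With doubled cloud: g' = 0.559, ΔT' = 0.554/(1−0.559) = 1.2562 °C.
Change = 1.2562 − 0.9875 = 0.27 °C.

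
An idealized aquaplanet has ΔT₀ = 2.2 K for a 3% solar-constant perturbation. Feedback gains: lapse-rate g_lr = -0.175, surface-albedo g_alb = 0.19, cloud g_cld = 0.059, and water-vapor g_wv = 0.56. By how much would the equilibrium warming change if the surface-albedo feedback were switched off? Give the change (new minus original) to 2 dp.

Original: g = 0.634, ΔT = 2.2/(1−0.634) = 6.0109 K.
Without surface-albedo: g' = 0.444, ΔT' = 2.2/(1−0.444) = 3.9568 K.
Change = 3.9568 − 6.0109 = -2.05 K.

-2.05 K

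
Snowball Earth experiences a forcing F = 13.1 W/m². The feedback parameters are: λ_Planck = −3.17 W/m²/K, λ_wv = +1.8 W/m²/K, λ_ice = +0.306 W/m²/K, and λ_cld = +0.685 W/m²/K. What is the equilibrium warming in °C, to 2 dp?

Net feedback parameter λ = (−3.17) + (+1.8) + (+0.306) + (+0.685) = -0.379 W/m²/K.
ΔT = −F/λ = −13.1/(-0.379) = 34.56 °C.

34.56 °C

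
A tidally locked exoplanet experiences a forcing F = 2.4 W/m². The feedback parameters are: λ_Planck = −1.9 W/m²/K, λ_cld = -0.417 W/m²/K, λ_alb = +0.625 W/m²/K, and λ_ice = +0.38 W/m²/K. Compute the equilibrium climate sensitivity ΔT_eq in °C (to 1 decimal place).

Net feedback parameter λ = (−1.9) + (-0.417) + (+0.625) + (+0.38) = -1.312 W/m²/K.
ΔT = −F/λ = −2.4/(-1.312) = 1.8 °C.

1.8 °C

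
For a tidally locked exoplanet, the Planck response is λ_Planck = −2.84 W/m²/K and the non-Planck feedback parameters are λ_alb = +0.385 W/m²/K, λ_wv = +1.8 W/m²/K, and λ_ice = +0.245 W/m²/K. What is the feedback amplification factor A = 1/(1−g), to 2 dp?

6.93

Convert to gains: g_alb = 0.385/2.84 = 0.1356; g_wv = 1.8/2.84 = 0.6338; g_ice = 0.245/2.84 = 0.08627.
Total gain g = 0.85567.
A = 1/(1 − 0.85567) = 6.93.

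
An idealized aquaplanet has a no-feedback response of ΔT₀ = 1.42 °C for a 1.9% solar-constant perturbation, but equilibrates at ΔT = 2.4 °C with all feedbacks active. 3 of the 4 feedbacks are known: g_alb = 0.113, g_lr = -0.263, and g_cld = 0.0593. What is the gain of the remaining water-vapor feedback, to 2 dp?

Amplification A = ΔT/ΔT₀ = 2.4/1.42 = 1.69.
Total gain g = 1 − 1/A = 1 − 1/1.69 = 0.4083.
Known gains sum to 0.113 − 0.263 + 0.0593 = -0.0907.
g_wv = 0.4083 + 0.0907 = 0.50.

0.50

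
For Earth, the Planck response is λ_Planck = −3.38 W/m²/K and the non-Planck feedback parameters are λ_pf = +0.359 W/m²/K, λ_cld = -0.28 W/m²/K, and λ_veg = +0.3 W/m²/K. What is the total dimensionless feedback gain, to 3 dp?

0.112

Convert to gains: g_pf = 0.359/3.38 = 0.1062; g_cld = -0.28/3.38 = -0.08284; g_veg = 0.3/3.38 = 0.08876.
Total gain g = 0.11212.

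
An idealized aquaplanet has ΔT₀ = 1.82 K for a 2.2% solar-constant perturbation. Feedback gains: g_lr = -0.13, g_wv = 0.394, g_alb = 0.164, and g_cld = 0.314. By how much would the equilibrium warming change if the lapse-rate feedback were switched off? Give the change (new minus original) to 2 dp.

7.16 K

Original: g = 0.742, ΔT = 1.82/(1−0.742) = 7.0543 K.
Without lapse-rate: g' = 0.872, ΔT' = 1.82/(1−0.872) = 14.2188 K.
Change = 14.2188 − 7.0543 = 7.16 K.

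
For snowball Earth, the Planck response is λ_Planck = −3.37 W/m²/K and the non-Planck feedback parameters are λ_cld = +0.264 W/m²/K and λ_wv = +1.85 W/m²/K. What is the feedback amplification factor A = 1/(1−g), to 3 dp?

Convert to gains: g_cld = 0.264/3.37 = 0.07834; g_wv = 1.85/3.37 = 0.549.
Total gain g = 0.62734.
A = 1/(1 − 0.62734) = 2.683.

2.683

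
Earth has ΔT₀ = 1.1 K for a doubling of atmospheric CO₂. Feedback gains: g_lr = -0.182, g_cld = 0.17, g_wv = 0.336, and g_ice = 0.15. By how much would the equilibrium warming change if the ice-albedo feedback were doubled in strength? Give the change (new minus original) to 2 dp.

0.83 K

Original: g = 0.474, ΔT = 1.1/(1−0.474) = 2.0913 K.
With doubled ice-albedo: g' = 0.624, ΔT' = 1.1/(1−0.624) = 2.9255 K.
Change = 2.9255 − 2.0913 = 0.83 K.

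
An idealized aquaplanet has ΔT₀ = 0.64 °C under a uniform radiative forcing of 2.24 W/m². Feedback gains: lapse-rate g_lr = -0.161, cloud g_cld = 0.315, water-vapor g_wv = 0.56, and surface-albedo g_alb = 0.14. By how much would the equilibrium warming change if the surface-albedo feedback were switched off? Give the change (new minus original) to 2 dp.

Original: g = 0.854, ΔT = 0.64/(1−0.854) = 4.3836 °C.
Without surface-albedo: g' = 0.714, ΔT' = 0.64/(1−0.714) = 2.2378 °C.
Change = 2.2378 − 4.3836 = -2.15 °C.

-2.15 °C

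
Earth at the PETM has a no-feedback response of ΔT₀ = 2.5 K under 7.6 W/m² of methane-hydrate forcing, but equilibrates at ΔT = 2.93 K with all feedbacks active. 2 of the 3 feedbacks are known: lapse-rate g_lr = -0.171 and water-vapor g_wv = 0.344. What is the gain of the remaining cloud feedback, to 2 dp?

Amplification A = ΔT/ΔT₀ = 2.93/2.5 = 1.172.
Total gain g = 1 − 1/A = 1 − 1/1.172 = 0.1468.
Known gains sum to -0.171 + 0.344 = 0.173.
g_cld = 0.1468 − 0.173 = -0.03.

-0.03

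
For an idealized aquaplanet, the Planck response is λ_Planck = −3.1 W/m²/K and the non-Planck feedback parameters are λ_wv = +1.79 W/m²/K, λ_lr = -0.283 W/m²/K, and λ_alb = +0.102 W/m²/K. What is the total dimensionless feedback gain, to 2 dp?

0.52

Convert to gains: g_wv = 1.79/3.1 = 0.5774; g_lr = -0.283/3.1 = -0.09129; g_alb = 0.102/3.1 = 0.0329.
Total gain g = 0.51901.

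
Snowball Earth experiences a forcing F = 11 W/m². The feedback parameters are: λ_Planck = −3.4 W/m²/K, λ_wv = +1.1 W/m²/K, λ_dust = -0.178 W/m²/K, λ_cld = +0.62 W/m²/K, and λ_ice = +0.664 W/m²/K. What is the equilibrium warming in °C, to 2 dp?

Net feedback parameter λ = (−3.4) + (+1.1) + (-0.178) + (+0.62) + (+0.664) = -1.194 W/m²/K.
ΔT = −F/λ = −11/(-1.194) = 9.21 °C.

9.21 °C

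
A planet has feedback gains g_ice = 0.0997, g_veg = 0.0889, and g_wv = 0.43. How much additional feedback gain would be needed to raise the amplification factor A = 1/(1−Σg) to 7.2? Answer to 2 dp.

0.24

Current total gain = 0.6186.
Target gain for A = 7.2: g* = 1 − 1/7.2 = 0.8611.
Additional gain needed = 0.8611 − 0.6186 = 0.24.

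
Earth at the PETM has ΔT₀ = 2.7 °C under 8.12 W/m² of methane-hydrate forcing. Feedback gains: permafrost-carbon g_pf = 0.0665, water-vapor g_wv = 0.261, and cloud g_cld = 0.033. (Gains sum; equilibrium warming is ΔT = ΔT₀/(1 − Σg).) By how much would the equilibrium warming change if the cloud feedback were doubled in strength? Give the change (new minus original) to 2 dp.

0.23 °C

Original: g = 0.3605, ΔT = 2.7/(1−0.3605) = 4.2220 °C.
With doubled cloud: g' = 0.3935, ΔT' = 2.7/(1−0.3935) = 4.4518 °C.
Change = 4.4518 − 4.2220 = 0.23 °C.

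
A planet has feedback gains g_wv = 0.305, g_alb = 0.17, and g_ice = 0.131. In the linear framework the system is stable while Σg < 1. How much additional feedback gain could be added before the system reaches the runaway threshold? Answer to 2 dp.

0.39

Current total gain = 0.305 + 0.17 + 0.131 = 0.606.
Margin to runaway = 1 − 0.606 = 0.39.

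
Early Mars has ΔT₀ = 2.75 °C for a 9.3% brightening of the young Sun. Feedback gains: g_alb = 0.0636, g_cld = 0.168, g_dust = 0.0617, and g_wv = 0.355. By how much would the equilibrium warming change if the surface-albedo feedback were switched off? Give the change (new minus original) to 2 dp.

-1.20 °C

Original: g = 0.6483, ΔT = 2.75/(1−0.6483) = 7.8192 °C.
Without surface-albedo: g' = 0.5847, ΔT' = 2.75/(1−0.5847) = 6.6217 °C.
Change = 6.6217 − 7.8192 = -1.20 °C.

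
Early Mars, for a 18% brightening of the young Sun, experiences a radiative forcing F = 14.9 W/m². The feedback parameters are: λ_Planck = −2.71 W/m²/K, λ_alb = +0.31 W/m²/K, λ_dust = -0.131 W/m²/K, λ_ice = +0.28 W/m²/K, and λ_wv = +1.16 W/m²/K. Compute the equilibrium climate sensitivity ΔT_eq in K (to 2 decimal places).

Net feedback parameter λ = (−2.71) + (+0.31) + (-0.131) + (+0.28) + (+1.16) = -1.091 W/m²/K.
ΔT = −F/λ = −14.9/(-1.091) = 13.66 K.

13.66 K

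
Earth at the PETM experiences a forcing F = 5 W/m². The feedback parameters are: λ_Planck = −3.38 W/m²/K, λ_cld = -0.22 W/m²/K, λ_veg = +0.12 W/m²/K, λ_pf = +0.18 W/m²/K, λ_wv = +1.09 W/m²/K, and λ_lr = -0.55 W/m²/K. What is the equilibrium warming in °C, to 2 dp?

1.81 °C

Net feedback parameter λ = (−3.38) + (-0.22) + (+0.12) + (+0.18) + (+1.09) + (-0.55) = -2.76 W/m²/K.
ΔT = −F/λ = −5/(-2.76) = 1.81 °C.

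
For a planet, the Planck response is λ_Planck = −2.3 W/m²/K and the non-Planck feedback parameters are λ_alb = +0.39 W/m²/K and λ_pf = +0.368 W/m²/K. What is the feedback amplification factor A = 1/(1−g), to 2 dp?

Convert to gains: g_alb = 0.39/2.3 = 0.1696; g_pf = 0.368/2.3 = 0.16.
Total gain g = 0.3296.
A = 1/(1 − 0.3296) = 1.49.

1.49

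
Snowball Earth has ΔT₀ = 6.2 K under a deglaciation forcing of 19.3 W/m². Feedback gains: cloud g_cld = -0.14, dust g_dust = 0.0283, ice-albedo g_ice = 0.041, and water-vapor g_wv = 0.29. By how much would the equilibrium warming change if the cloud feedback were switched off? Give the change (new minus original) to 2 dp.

1.74 K

Original: g = 0.2193, ΔT = 6.2/(1−0.2193) = 7.9416 K.
Without cloud: g' = 0.3593, ΔT' = 6.2/(1−0.3593) = 9.6769 K.
Change = 9.6769 − 7.9416 = 1.74 K.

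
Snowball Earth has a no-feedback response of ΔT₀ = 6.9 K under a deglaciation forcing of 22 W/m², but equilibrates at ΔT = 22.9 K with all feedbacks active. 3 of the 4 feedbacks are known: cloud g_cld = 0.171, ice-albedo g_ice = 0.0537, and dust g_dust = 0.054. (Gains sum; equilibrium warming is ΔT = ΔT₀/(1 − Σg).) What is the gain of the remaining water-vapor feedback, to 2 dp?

0.42

Amplification A = ΔT/ΔT₀ = 22.9/6.9 = 3.319.
Total gain g = 1 − 1/A = 1 − 1/3.319 = 0.6987.
Known gains sum to 0.171 + 0.0537 + 0.054 = 0.2787.
g_wv = 0.6987 − 0.2787 = 0.42.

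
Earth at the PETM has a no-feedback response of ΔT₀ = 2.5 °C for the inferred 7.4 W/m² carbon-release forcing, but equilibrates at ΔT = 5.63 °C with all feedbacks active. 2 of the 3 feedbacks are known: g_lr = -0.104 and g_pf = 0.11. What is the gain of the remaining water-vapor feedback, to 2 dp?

Amplification A = ΔT/ΔT₀ = 5.63/2.5 = 2.252.
Total gain g = 1 − 1/A = 1 − 1/2.252 = 0.556.
Known gains sum to -0.104 + 0.11 = 0.006.
g_wv = 0.556 − 0.006 = 0.55.

0.55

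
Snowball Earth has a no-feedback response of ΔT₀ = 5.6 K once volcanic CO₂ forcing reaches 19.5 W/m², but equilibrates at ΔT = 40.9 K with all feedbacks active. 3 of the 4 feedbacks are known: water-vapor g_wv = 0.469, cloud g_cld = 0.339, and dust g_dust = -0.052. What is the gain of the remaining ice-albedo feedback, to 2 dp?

Amplification A = ΔT/ΔT₀ = 40.9/5.6 = 7.304.
Total gain g = 1 − 1/A = 1 − 1/7.304 = 0.8631.
Known gains sum to 0.469 + 0.339 − 0.052 = 0.756.
g_ice = 0.8631 − 0.756 = 0.11.

0.11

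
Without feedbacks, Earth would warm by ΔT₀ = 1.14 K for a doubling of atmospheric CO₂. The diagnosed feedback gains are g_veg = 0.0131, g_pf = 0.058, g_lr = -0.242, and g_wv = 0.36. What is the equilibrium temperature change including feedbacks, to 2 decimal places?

Total gain g = 0.0131 + 0.058 − 0.242 + 0.36 = 0.1891.
Amplification A = 1/(1 − 0.1891) = 1.233.
ΔT = 1.14 × 1.233 = 1.41 K.

1.41 K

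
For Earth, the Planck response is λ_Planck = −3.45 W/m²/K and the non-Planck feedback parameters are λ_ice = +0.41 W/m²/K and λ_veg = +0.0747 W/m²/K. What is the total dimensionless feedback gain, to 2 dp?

0.14

Convert to gains: g_ice = 0.41/3.45 = 0.1188; g_veg = 0.0747/3.45 = 0.02165.
Total gain g = 0.14045.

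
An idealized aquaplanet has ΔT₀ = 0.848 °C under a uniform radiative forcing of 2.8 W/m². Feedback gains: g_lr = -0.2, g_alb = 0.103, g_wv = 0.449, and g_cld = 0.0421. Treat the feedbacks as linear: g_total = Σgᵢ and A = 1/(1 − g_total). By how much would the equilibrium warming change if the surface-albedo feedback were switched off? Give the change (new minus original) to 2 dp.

Original: g = 0.3941, ΔT = 0.848/(1−0.3941) = 1.3996 °C.
Without surface-albedo: g' = 0.2911, ΔT' = 0.848/(1−0.2911) = 1.1962 °C.
Change = 1.1962 − 1.3996 = -0.20 °C.

-0.20 °C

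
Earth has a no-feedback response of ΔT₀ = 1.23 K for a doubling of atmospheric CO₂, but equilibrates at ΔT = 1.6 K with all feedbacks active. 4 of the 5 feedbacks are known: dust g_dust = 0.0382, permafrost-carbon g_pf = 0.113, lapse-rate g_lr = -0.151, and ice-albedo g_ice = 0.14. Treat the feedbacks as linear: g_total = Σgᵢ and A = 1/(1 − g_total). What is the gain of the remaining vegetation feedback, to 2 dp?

Amplification A = ΔT/ΔT₀ = 1.6/1.23 = 1.301.
Total gain g = 1 − 1/A = 1 − 1/1.301 = 0.2314.
Known gains sum to 0.0382 + 0.113 − 0.151 + 0.14 = 0.1402.
g_veg = 0.2314 − 0.1402 = 0.09.

0.09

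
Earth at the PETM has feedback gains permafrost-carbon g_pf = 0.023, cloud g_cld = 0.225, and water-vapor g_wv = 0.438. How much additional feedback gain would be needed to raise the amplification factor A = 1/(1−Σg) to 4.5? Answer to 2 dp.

0.09

Current total gain = 0.686.
Target gain for A = 4.5: g* = 1 − 1/4.5 = 0.7778.
Additional gain needed = 0.7778 − 0.686 = 0.09.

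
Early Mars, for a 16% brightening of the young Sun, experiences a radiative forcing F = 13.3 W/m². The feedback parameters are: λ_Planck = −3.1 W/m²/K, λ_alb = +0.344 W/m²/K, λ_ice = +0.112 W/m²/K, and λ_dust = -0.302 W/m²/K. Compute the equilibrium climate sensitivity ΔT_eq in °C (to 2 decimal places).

Net feedback parameter λ = (−3.1) + (+0.344) + (+0.112) + (-0.302) = -2.946 W/m²/K.
ΔT = −F/λ = −13.3/(-2.946) = 4.51 °C.

4.51 °C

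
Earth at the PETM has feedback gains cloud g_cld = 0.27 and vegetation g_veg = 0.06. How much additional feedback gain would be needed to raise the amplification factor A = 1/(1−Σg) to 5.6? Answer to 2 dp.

0.49

Current total gain = 0.33.
Target gain for A = 5.6: g* = 1 − 1/5.6 = 0.8214.
Additional gain needed = 0.8214 − 0.33 = 0.49.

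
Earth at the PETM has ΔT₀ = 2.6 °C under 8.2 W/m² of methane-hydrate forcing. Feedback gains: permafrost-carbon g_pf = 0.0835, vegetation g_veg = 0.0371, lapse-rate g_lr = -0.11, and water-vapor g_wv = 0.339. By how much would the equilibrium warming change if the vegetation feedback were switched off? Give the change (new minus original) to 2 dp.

-0.22 °C

Original: g = 0.3496, ΔT = 2.6/(1−0.3496) = 3.9975 °C.
Without vegetation: g' = 0.3125, ΔT' = 2.6/(1−0.3125) = 3.7818 °C.
Change = 3.7818 − 3.9975 = -0.22 °C.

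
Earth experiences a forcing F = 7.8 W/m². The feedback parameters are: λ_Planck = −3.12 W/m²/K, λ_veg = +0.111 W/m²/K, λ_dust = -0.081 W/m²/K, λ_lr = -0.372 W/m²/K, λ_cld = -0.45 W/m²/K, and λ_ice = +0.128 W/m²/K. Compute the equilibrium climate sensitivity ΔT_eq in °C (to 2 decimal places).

Net feedback parameter λ = (−3.12) + (+0.111) + (-0.081) + (-0.372) + (-0.45) + (+0.128) = -3.784 W/m²/K.
ΔT = −F/λ = −7.8/(-3.784) = 2.06 °C.

2.06 °C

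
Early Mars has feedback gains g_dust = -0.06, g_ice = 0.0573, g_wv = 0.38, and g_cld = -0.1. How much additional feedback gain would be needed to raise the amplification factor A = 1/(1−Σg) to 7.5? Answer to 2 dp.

Current total gain = 0.2773.
Target gain for A = 7.5: g* = 1 − 1/7.5 = 0.8667.
Additional gain needed = 0.8667 − 0.2773 = 0.59.

0.59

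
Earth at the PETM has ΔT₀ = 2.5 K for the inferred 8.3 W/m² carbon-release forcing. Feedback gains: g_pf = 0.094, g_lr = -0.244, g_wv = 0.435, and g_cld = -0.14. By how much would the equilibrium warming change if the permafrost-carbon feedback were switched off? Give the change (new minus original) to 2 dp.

-0.29 K

Original: g = 0.145, ΔT = 2.5/(1−0.145) = 2.9240 K.
Without permafrost-carbon: g' = 0.051, ΔT' = 2.5/(1−0.051) = 2.6344 K.
Change = 2.6344 − 2.9240 = -0.29 K.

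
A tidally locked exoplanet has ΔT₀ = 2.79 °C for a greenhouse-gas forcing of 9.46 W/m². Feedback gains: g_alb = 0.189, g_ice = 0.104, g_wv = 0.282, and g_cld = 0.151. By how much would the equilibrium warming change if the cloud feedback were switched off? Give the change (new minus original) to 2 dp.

-3.62 °C

Original: g = 0.726, ΔT = 2.79/(1−0.726) = 10.1825 °C.
Without cloud: g' = 0.575, ΔT' = 2.79/(1−0.575) = 6.5647 °C.
Change = 6.5647 − 10.1825 = -3.62 °C.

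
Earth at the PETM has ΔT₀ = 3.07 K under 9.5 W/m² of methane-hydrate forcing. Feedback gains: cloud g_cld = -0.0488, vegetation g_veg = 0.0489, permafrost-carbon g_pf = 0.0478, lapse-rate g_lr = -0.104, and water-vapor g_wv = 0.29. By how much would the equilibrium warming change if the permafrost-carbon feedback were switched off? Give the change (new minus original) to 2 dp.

Original: g = 0.2339, ΔT = 3.07/(1−0.2339) = 4.0073 K.
Without permafrost-carbon: g' = 0.1861, ΔT' = 3.07/(1−0.1861) = 3.7720 K.
Change = 3.7720 − 4.0073 = -0.24 K.

-0.24 K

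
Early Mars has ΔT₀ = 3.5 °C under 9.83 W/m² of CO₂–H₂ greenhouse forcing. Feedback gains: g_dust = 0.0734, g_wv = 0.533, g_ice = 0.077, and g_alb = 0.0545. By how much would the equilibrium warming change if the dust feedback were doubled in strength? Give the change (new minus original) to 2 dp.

Original: g = 0.7379, ΔT = 3.5/(1−0.7379) = 13.3537 °C.
With doubled dust: g' = 0.8113, ΔT' = 3.5/(1−0.8113) = 18.5480 °C.
Change = 18.5480 − 13.3537 = 5.19 °C.

5.19 °C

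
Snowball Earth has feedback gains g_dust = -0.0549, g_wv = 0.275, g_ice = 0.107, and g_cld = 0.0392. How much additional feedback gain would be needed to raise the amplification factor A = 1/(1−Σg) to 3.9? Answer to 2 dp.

Current total gain = 0.3663.
Target gain for A = 3.9: g* = 1 − 1/3.9 = 0.7436.
Additional gain needed = 0.7436 − 0.3663 = 0.38.

0.38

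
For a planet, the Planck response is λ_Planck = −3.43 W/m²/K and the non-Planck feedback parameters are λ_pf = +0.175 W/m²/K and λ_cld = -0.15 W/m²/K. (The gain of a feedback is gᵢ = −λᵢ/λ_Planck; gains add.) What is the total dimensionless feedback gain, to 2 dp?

0.01

Convert to gains: g_pf = 0.175/3.43 = 0.05102; g_cld = -0.15/3.43 = -0.04373.
Total gain g = 0.00729.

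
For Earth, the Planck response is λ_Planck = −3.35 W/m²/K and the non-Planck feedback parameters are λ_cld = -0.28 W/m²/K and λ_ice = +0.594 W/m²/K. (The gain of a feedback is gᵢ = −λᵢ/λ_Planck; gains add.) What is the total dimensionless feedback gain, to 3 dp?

Convert to gains: g_cld = -0.28/3.35 = -0.08358; g_ice = 0.594/3.35 = 0.1773.
Total gain g = 0.09372.

0.094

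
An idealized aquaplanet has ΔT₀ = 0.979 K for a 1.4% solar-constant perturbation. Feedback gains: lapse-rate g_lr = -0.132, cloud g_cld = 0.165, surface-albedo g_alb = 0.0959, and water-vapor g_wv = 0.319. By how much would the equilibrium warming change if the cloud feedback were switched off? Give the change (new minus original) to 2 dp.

-0.41 K

Original: g = 0.4479, ΔT = 0.979/(1−0.4479) = 1.7732 K.
Without cloud: g' = 0.2829, ΔT' = 0.979/(1−0.2829) = 1.3652 K.
Change = 1.3652 − 1.7732 = -0.41 K.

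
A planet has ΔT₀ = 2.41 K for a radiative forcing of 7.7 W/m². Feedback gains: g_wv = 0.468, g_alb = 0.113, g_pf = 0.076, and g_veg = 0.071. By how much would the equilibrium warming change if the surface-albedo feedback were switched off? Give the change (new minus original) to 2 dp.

-2.60 K

Original: g = 0.728, ΔT = 2.41/(1−0.728) = 8.8603 K.
Without surface-albedo: g' = 0.615, ΔT' = 2.41/(1−0.615) = 6.2597 K.
Change = 6.2597 − 8.8603 = -2.60 K.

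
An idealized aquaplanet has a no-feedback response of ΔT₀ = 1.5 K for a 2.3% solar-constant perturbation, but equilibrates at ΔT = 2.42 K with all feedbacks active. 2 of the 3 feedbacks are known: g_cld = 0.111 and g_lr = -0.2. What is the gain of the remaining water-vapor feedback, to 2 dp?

0.47

Amplification A = ΔT/ΔT₀ = 2.42/1.5 = 1.613.
Total gain g = 1 − 1/A = 1 − 1/1.613 = 0.38.
Known gains sum to 0.111 − 0.2 = -0.089.
g_wv = 0.38 + 0.089 = 0.47.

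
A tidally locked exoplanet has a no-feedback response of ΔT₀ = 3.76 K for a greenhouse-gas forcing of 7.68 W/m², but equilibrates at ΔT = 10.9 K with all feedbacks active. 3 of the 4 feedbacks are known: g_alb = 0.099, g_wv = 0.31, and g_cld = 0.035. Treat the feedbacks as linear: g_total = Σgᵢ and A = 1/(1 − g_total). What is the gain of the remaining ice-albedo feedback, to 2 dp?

0.21

Amplification A = ΔT/ΔT₀ = 10.9/3.76 = 2.899.
Total gain g = 1 − 1/A = 1 − 1/2.899 = 0.6551.
Known gains sum to 0.099 + 0.31 + 0.035 = 0.444.
g_ice = 0.6551 − 0.444 = 0.21.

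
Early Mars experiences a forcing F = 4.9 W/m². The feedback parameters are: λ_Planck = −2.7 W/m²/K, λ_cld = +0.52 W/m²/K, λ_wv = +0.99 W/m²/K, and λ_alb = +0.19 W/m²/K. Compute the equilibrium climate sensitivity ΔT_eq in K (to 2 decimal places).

Net feedback parameter λ = (−2.7) + (+0.52) + (+0.99) + (+0.19) = -1 W/m²/K.
ΔT = −F/λ = −4.9/(-1) = 4.90 K.

4.90 K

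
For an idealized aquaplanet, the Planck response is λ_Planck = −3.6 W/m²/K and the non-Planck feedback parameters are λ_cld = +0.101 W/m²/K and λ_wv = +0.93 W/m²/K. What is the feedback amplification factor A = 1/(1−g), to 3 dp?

Convert to gains: g_cld = 0.101/3.6 = 0.02806; g_wv = 0.93/3.6 = 0.2583.
Total gain g = 0.28636.
A = 1/(1 − 0.28636) = 1.401.

1.401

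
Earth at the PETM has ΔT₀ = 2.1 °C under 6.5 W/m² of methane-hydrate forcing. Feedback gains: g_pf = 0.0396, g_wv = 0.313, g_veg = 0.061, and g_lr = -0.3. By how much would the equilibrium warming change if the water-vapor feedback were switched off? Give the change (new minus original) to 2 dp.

-0.62 °C

Original: g = 0.1136, ΔT = 2.1/(1−0.1136) = 2.3691 °C.
Without water-vapor: g' = -0.1994, ΔT' = 2.1/(1+0.1994) = 1.7509 °C.
Change = 1.7509 − 2.3691 = -0.62 °C.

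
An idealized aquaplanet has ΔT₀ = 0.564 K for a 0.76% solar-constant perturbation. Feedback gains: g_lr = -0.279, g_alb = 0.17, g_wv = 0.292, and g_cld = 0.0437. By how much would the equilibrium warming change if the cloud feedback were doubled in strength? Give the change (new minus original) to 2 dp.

0.04 K

Original: g = 0.2267, ΔT = 0.564/(1−0.2267) = 0.7293 K.
With doubled cloud: g' = 0.2704, ΔT' = 0.564/(1−0.2704) = 0.7730 K.
Change = 0.7730 − 0.7293 = 0.04 K.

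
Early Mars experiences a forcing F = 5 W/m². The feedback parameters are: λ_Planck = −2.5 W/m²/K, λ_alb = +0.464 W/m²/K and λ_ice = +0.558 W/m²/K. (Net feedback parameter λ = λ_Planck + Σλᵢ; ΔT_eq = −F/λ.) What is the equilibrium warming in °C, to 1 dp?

Net feedback parameter λ = (−2.5) + (+0.464) + (+0.558) = -1.478 W/m²/K.
ΔT = −F/λ = −5/(-1.478) = 3.4 °C.

3.4 °C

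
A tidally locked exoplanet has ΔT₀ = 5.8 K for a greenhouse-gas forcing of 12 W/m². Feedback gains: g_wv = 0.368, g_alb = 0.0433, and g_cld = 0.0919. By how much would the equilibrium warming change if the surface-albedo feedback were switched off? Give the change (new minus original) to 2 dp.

-0.94 K

Original: g = 0.5032, ΔT = 5.8/(1−0.5032) = 11.6747 K.
Without surface-albedo: g' = 0.4599, ΔT' = 5.8/(1−0.4599) = 10.7388 K.
Change = 10.7388 − 11.6747 = -0.94 K.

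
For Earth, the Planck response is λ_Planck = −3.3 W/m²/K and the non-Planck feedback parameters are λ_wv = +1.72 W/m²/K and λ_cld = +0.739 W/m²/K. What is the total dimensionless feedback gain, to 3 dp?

Convert to gains: g_wv = 1.72/3.3 = 0.5212; g_cld = 0.739/3.3 = 0.2239.
Total gain g = 0.7451.

0.745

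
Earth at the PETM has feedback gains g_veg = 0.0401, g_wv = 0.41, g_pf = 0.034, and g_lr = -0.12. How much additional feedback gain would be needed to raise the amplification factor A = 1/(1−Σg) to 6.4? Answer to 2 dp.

Current total gain = 0.3641.
Target gain for A = 6.4: g* = 1 − 1/6.4 = 0.8438.
Additional gain needed = 0.8438 − 0.3641 = 0.48.

0.48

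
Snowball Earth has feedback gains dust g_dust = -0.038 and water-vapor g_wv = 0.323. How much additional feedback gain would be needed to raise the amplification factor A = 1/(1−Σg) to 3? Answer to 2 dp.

Current total gain = 0.285.
Target gain for A = 3: g* = 1 − 1/3 = 0.6667.
Additional gain needed = 0.6667 − 0.285 = 0.38.

0.38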